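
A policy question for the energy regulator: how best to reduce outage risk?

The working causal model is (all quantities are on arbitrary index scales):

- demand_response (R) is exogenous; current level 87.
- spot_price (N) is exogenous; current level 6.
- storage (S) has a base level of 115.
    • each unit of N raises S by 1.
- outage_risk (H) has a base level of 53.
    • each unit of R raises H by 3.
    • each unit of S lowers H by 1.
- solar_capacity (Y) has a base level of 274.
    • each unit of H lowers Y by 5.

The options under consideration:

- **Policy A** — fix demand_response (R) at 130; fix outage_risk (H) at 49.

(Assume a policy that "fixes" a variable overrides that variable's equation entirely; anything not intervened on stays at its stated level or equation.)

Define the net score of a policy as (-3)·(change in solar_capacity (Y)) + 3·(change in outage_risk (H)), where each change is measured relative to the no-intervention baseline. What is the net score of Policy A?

Baseline:
  R = 87
  N = 6
  S = 115 + 6 = 121
  H = 53 + 3·87 − 121 = 193
  Y = 274 − 5·193 = -691
Policy A (R := 130, H := 49):
  R = 130
  N = 6
  S = 115 + 6 = 121
  H = 49
  Y = 274 − 5·49 = 29
ΔY = 29 − (-691) = 720; ΔH = 49 − 193 = -144
Score = (-3)·720 + 3·(-144) = -2592

-2592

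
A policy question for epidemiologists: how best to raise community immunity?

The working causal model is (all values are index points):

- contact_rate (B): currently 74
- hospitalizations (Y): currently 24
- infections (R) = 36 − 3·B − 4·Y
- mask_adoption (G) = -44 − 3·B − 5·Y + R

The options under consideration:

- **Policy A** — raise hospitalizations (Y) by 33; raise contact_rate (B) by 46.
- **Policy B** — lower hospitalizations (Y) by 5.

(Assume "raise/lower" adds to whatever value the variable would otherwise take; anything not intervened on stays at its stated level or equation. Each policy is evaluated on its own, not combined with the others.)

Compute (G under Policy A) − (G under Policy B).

Policy A (Y + 33, B + 46):
  B = 74 + 46 = 120
  Y = 24 + 33 = 57
  R = 36 − 3·120 − 4·57 = -552
  G = -44 − 3·120 − 5·57 + (-552) = -1241
Policy B (Y − 5):
  B = 74
  Y = 24 − 5 = 19
  R = 36 − 3·74 − 4·19 = -262
  G = -44 − 3·74 − 5·19 + (-262) = -623
G: -1241 − (-623) = -618

-618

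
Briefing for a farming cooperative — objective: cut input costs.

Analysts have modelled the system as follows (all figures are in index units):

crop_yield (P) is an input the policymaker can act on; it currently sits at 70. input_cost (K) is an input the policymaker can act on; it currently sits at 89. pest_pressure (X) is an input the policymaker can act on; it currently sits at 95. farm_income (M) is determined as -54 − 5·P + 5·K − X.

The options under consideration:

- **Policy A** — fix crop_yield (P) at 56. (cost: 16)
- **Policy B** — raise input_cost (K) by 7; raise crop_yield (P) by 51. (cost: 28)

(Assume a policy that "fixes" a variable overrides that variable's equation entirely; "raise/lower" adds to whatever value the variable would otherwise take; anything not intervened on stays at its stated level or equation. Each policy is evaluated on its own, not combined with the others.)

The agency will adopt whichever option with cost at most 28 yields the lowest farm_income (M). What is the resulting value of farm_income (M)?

-274

Policy A (P := 56):
  P = 56
  K = 89
  X = 95
  M = -54 − 5·56 + 5·89 − 95 = 16
Policy B (K + 7, P + 51):
  P = 70 + 51 = 121
  K = 89 + 7 = 96
  X = 95
  M = -54 − 5·121 + 5·96 − 95 = -274
Comparing — Policy A: M=16, Policy B: M=-274. Lowest is -274 (Policy B).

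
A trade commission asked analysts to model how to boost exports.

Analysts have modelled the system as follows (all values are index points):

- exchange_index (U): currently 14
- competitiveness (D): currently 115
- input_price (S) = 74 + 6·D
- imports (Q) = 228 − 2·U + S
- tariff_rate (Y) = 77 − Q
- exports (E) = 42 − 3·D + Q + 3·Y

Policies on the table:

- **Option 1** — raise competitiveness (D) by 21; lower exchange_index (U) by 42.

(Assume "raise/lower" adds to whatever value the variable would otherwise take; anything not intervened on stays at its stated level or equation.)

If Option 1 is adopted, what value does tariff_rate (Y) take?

Option 1 (D + 21, U − 42):
  U = 14 − 42 = -28
  D = 115 + 21 = 136
  S = 74 + 6·136 = 890
  Q = 228 − 2·(-28) + 890 = 1174
  Y = 77 − 1174 = -1097

-1097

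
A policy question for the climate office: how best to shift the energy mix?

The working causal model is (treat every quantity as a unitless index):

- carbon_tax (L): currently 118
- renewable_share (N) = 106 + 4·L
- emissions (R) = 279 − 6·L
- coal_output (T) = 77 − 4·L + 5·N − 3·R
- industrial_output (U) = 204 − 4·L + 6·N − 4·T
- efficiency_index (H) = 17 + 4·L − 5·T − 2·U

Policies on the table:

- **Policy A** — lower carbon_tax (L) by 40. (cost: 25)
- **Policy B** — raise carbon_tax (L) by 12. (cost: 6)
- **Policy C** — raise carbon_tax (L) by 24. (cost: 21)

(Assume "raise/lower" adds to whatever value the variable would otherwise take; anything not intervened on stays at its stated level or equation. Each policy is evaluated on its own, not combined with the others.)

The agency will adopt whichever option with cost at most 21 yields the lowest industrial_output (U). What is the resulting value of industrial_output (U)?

-14712

Policy B (L + 12):
  L = 118 + 12 = 130
  N = 106 + 4·130 = 626
  R = 279 − 6·130 = -501
  T = 77 − 4·130 + 5·626 − 3·(-501) = 4190
  U = 204 − 4·130 + 6·626 − 4·4190 = -13320
Policy C (L + 24):
  L = 118 + 24 = 142
  N = 106 + 4·142 = 674
  R = 279 − 6·142 = -573
  T = 77 − 4·142 + 5·674 − 3·(-573) = 4598
  U = 204 − 4·142 + 6·674 − 4·4598 = -14712
Comparing — Policy B: U=-13320, Policy C: U=-14712. Lowest is -14712 (Policy C).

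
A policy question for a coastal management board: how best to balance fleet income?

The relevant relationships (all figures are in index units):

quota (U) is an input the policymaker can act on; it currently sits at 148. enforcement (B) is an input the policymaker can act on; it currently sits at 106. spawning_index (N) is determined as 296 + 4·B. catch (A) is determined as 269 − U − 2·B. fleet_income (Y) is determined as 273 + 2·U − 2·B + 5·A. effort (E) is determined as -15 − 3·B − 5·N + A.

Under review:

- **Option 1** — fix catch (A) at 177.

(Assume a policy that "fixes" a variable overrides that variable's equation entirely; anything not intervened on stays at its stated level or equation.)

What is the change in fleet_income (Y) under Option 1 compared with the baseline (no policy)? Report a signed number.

Baseline:
  U = 148
  B = 106
  A = 269 − 148 − 2·106 = -91
  Y = 273 + 2·148 − 2·106 + 5·(-91) = -98
Option 1 (A := 177):
  U = 148
  B = 106
  A = 177
  Y = 273 + 2·148 − 2·106 + 5·177 = 1242
Change in Y: 1242 − (-98) = 1340

1340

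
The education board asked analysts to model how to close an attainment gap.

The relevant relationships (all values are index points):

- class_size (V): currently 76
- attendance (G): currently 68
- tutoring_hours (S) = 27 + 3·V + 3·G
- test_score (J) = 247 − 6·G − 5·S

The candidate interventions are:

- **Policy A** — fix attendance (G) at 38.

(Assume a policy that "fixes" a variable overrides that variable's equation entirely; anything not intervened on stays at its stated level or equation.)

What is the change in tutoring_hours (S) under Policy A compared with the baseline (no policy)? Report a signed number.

Baseline:
  V = 76
  G = 68
  S = 27 + 3·76 + 3·68 = 459
Policy A (G := 38):
  V = 76
  G = 38
  S = 27 + 3·76 + 3·38 = 369
Change in S: 369 − 459 = -90

-90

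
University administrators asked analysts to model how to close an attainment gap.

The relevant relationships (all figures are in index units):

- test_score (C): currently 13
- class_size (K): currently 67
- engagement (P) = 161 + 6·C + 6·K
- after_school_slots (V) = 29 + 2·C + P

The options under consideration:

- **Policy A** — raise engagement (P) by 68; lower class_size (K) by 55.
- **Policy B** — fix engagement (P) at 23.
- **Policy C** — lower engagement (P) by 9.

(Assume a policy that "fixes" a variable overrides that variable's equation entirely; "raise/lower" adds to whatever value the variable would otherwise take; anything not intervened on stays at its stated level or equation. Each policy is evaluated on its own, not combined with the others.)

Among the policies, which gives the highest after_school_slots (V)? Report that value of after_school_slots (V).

687

Policy A (P + 68, K − 55):
  C = 13
  K = 67 − 55 = 12
  P = 161 + 6·13 + 6·12 (+68 from intervention) = 379
  V = 29 + 2·13 + 379 = 434
Policy B (P := 23):
  C = 13
  K = 67
  P = 23
  V = 29 + 2·13 + 23 = 78
Policy C (P − 9):
  C = 13
  K = 67
  P = 161 + 6·13 + 6·67 (−9 from intervention) = 632
  V = 29 + 2·13 + 632 = 687
Comparing — Policy A: V=434, Policy B: V=78, Policy C: V=687. Highest is 687 (Policy C).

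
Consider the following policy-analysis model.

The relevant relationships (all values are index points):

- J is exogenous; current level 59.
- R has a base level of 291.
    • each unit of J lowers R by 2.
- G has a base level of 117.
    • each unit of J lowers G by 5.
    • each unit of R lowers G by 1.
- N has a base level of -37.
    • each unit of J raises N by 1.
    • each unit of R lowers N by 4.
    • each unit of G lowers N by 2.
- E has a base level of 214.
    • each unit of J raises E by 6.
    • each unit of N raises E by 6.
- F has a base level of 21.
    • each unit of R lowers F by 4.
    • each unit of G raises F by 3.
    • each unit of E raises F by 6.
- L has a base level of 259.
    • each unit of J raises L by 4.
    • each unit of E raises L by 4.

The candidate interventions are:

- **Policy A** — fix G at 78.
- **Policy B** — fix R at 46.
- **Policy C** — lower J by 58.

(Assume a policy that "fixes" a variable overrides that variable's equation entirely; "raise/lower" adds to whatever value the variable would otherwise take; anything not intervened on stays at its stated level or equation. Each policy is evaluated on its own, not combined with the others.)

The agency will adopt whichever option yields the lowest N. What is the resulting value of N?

Policy A (G := 78):
  J = 59
  R = 291 − 2·59 = 173
  G = 78
  N = -37 + 59 − 4·173 − 2·78 = -826
Policy B (R := 46):
  J = 59
  R = 46
  G = 117 − 5·59 − 46 = -224
  N = -37 + 59 − 4·46 − 2·(-224) = 286
Policy C (J − 58):
  J = 59 − 58 = 1
  R = 291 − 2·1 = 289
  G = 117 − 5·1 − 289 = -177
  N = -37 + 1 − 4·289 − 2·(-177) = -838
Comparing — Policy A: N=-826, Policy B: N=286, Policy C: N=-838. Lowest is -838 (Policy C).

-838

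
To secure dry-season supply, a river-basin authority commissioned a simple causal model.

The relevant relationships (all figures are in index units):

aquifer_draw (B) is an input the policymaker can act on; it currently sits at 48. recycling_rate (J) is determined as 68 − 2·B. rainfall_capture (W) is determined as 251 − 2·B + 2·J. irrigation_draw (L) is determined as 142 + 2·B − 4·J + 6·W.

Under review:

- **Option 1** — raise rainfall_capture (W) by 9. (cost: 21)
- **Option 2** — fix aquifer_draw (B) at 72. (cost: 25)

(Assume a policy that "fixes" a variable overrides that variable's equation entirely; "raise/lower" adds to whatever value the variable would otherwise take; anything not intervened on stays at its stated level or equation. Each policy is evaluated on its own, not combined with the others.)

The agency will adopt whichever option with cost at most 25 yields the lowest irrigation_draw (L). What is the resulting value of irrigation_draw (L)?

320

Option 1 (W + 9):
  B = 48
  J = 68 − 2·48 = -28
  W = 251 − 2·48 + 2·(-28) (+9 from intervention) = 108
  L = 142 + 2·48 − 4·(-28) + 6·108 = 998
Option 2 (B := 72):
  B = 72
  J = 68 − 2·72 = -76
  W = 251 − 2·72 + 2·(-76) = -45
  L = 142 + 2·72 − 4·(-76) + 6·(-45) = 320
Comparing — Option 1: L=998, Option 2: L=320. Lowest is 320 (Option 2).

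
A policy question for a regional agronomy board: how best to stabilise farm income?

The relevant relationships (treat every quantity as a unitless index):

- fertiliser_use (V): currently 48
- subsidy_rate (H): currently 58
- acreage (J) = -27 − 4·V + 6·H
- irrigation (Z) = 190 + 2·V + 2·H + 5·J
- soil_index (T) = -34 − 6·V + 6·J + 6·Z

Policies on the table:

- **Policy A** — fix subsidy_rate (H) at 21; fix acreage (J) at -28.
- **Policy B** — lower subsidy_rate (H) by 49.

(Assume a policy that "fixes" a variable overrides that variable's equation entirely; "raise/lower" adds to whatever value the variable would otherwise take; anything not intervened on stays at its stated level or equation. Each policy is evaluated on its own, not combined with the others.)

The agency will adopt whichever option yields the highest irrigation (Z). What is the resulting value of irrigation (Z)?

188

Policy A (H := 21, J := -28):
  V = 48
  H = 21
  J = -28
  Z = 190 + 2·48 + 2·21 + 5·(-28) = 188
Policy B (H − 49):
  V = 48
  H = 58 − 49 = 9
  J = -27 − 4·48 + 6·9 = -165
  Z = 190 + 2·48 + 2·9 + 5·(-165) = -521
Comparing — Policy A: Z=188, Policy B: Z=-521. Highest is 188 (Policy A).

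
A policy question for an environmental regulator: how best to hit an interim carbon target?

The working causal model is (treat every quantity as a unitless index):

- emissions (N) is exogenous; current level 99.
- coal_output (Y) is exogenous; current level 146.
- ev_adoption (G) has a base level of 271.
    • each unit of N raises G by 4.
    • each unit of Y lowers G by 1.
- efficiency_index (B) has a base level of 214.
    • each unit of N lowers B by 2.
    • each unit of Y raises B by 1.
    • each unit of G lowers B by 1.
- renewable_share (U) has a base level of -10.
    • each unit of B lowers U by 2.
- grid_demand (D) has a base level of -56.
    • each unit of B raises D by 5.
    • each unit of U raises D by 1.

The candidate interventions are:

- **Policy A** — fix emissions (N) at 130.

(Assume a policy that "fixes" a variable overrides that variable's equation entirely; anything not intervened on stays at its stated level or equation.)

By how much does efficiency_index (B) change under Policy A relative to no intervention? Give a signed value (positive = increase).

Baseline:
  N = 99
  Y = 146
  G = 271 + 4·99 − 146 = 521
  B = 214 − 2·99 + 146 − 521 = -359
Policy A (N := 130):
  N = 130
  Y = 146
  G = 271 + 4·130 − 146 = 645
  B = 214 − 2·130 + 146 − 645 = -545
Change in B: -545 − (-359) = -186

-186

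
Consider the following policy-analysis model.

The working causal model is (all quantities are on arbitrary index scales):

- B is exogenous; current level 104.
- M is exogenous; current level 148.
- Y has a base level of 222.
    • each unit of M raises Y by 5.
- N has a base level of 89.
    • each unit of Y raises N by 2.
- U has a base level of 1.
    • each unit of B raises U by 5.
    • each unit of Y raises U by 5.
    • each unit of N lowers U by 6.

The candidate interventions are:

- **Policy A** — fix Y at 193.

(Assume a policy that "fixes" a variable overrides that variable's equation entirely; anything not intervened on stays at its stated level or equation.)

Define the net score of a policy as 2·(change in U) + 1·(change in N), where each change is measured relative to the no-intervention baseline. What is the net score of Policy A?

9228

Baseline:
  B = 104
  M = 148
  Y = 222 + 5·148 = 962
  N = 89 + 2·962 = 2013
  U = 1 + 5·104 + 5·962 − 6·2013 = -6747
Policy A (Y := 193):
  B = 104
  M = 148
  Y = 193
  N = 89 + 2·193 = 475
  U = 1 + 5·104 + 5·193 − 6·475 = -1364
ΔU = -1364 − (-6747) = 5383; ΔN = 475 − 2013 = -1538
Score = 2·5383 + 1·(-1538) = 9228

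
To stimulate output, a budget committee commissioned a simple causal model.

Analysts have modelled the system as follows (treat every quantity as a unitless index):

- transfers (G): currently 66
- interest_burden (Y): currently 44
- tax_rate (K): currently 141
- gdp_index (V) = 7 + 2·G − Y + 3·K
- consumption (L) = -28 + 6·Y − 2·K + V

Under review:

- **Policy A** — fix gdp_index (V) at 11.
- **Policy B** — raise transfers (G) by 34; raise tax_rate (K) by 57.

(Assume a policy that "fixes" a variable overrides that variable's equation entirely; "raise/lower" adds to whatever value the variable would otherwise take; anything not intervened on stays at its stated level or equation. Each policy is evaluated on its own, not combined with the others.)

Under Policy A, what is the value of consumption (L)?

-35

Policy A (V := 11):
  G = 66
  Y = 44
  K = 141
  V = 11
  L = -28 + 6·44 − 2·141 + 11 = -35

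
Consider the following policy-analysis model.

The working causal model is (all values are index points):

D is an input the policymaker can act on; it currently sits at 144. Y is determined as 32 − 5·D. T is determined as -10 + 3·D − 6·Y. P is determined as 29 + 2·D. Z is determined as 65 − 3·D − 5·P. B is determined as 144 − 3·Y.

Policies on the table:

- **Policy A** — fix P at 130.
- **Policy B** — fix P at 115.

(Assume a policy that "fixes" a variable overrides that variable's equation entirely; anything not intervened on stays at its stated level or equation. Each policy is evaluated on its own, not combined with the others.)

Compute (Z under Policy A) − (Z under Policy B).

-75

Policy A (P := 130):
  D = 144
  P = 130
  Z = 65 − 3·144 − 5·130 = -1017
Policy B (P := 115):
  D = 144
  P = 115
  Z = 65 − 3·144 − 5·115 = -942
Z: -1017 − (-942) = -75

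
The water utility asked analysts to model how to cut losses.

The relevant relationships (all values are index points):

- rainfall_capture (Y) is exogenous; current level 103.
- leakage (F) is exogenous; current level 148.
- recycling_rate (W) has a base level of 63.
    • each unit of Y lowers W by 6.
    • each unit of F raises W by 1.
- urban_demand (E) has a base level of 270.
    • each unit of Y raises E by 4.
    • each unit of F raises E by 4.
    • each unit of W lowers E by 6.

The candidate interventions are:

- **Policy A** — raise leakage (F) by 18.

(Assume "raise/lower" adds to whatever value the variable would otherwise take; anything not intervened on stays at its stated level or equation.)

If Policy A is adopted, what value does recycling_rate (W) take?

Policy A (F + 18):
  Y = 103
  F = 148 + 18 = 166
  W = 63 − 6·103 + 166 = -389

-389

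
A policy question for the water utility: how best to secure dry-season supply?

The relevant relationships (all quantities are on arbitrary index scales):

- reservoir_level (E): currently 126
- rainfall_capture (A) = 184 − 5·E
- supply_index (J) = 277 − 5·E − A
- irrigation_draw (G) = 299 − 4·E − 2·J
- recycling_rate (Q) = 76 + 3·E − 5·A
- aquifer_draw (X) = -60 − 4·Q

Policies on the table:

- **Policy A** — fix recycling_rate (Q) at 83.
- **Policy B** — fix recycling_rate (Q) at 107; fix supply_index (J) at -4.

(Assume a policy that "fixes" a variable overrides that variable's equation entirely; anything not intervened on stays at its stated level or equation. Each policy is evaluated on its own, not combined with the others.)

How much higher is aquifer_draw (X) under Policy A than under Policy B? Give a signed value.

Policy A (Q := 83):
  E = 126
  A = 184 − 5·126 = -446
  Q = 83
  X = -60 − 4·83 = -392
Policy B (Q := 107, J := -4):
  E = 126
  A = 184 − 5·126 = -446
  Q = 107
  X = -60 − 4·107 = -488
X: -392 − (-488) = 96

96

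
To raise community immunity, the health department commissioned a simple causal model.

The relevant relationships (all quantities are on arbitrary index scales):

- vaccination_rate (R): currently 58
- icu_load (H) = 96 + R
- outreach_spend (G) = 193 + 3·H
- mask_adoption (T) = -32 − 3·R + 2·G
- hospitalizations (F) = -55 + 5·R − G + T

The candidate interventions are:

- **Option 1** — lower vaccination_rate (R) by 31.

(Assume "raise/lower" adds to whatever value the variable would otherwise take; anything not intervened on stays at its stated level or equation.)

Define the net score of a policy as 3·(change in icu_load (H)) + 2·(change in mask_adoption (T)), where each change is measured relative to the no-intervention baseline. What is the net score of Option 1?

-279

Baseline:
  R = 58
  H = 96 + 58 = 154
  G = 193 + 3·154 = 655
  T = -32 − 3·58 + 2·655 = 1104
Option 1 (R − 31):
  R = 58 − 31 = 27
  H = 96 + 27 = 123
  G = 193 + 3·123 = 562
  T = -32 − 3·27 + 2·562 = 1011
ΔH = 123 − 154 = -31; ΔT = 1011 − 1104 = -93
Score = 3·(-31) + 2·(-93) = -279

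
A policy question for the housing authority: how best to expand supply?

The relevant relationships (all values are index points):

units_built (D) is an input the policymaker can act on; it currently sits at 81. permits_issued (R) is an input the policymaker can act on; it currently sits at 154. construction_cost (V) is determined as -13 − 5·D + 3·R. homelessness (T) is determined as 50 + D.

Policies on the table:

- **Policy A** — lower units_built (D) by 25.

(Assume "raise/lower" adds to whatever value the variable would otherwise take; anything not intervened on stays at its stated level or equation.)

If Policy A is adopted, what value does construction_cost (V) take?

Policy A (D − 25):
  D = 81 − 25 = 56
  R = 154
  V = -13 − 5·56 + 3·154 = 169

169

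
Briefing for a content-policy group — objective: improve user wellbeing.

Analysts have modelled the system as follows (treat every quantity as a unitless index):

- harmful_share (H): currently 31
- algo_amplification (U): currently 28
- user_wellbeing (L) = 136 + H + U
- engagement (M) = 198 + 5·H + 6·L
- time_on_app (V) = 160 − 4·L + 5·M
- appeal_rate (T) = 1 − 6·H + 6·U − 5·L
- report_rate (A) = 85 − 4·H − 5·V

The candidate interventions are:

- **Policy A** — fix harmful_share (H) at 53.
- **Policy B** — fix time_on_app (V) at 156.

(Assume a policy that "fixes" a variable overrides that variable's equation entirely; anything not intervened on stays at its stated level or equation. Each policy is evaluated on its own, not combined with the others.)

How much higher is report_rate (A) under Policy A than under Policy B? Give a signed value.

-39893

Policy A (H := 53):
  H = 53
  U = 28
  L = 136 + 53 + 28 = 217
  M = 198 + 5·53 + 6·217 = 1765
  V = 160 − 4·217 + 5·1765 = 8117
  A = 85 − 4·53 − 5·8117 = -40712
Policy B (V := 156):
  H = 31
  U = 28
  L = 136 + 31 + 28 = 195
  M = 198 + 5·31 + 6·195 = 1523
  V = 156
  A = 85 − 4·31 − 5·156 = -819
A: -40712 − (-819) = -39893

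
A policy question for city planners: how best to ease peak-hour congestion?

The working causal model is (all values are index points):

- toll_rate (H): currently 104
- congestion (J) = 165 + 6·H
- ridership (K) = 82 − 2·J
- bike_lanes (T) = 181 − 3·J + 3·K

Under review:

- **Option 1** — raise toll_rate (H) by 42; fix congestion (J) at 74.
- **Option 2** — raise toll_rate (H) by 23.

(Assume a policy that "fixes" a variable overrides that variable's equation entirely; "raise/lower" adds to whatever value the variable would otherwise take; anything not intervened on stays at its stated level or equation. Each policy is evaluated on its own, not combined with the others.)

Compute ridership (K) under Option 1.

Option 1 (H + 42, J := 74):
  H = 104 + 42 = 146
  J = 74
  K = 82 − 2·74 = -66

-66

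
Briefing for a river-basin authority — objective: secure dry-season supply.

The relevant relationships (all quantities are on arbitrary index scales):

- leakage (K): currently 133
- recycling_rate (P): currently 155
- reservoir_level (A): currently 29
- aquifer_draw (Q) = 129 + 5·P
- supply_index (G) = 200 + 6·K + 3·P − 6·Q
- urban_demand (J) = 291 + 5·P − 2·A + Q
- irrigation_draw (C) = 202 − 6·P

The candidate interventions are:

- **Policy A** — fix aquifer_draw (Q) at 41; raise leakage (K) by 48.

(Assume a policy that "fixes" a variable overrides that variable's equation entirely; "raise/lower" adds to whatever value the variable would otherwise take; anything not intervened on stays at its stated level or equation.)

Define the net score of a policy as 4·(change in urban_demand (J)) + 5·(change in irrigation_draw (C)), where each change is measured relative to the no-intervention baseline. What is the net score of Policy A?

-3452

Baseline:
  P = 155
  A = 29
  Q = 129 + 5·155 = 904
  J = 291 + 5·155 − 2·29 + 904 = 1912
  C = 202 − 6·155 = -728
Policy A (Q := 41, K + 48):
  P = 155
  A = 29
  Q = 41
  J = 291 + 5·155 − 2·29 + 41 = 1049
  C = 202 − 6·155 = -728
ΔJ = 1049 − 1912 = -863; ΔC = -728 − (-728) = 0
Score = 4·(-863) + 5·0 = -3452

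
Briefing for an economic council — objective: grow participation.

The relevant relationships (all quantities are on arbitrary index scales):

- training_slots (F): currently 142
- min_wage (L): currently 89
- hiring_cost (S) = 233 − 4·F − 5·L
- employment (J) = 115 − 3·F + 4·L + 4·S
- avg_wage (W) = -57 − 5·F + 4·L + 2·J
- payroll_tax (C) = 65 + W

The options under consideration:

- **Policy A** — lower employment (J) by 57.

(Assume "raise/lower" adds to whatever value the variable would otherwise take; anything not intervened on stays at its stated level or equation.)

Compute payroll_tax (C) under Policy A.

-6610

Policy A (J − 57):
  F = 142
  L = 89
  S = 233 − 4·142 − 5·89 = -780
  J = 115 − 3·142 + 4·89 + 4·(-780) (−57 from intervention) = -3132
  W = -57 − 5·142 + 4·89 + 2·(-3132) = -6675
  C = 65 + (-6675) = -6610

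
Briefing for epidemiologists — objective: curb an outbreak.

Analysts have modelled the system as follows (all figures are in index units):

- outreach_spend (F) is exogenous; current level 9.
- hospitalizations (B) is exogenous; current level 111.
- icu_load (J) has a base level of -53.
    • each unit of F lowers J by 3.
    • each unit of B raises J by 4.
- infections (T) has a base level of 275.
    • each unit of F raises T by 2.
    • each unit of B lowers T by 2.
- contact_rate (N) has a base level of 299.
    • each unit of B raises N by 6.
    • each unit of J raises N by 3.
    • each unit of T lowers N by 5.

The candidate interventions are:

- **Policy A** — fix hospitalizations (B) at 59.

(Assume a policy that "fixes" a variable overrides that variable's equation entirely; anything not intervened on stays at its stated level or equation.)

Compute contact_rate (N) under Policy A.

Policy A (B := 59):
  F = 9
  B = 59
  J = -53 − 3·9 + 4·59 = 156
  T = 275 + 2·9 − 2·59 = 175
  N = 299 + 6·59 + 3·156 − 5·175 = 246

246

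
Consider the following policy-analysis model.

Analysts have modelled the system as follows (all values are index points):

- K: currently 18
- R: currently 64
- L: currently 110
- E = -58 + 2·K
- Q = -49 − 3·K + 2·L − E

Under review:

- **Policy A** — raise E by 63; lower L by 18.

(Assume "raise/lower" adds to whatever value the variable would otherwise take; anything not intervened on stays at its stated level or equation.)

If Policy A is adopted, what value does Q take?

40

Policy A (E + 63, L − 18):
  K = 18
  L = 110 − 18 = 92
  E = -58 + 2·18 (+63 from intervention) = 41
  Q = -49 − 3·18 + 2·92 − 41 = 40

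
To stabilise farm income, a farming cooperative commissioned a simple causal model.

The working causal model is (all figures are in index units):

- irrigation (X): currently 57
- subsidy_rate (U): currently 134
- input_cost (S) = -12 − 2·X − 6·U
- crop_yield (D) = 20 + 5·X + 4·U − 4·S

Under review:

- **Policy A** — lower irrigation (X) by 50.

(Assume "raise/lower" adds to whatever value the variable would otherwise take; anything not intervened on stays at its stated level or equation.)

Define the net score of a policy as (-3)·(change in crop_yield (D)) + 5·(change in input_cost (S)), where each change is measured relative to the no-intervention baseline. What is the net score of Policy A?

2450

Baseline:
  X = 57
  U = 134
  S = -12 − 2·57 − 6·134 = -930
  D = 20 + 5·57 + 4·134 − 4·(-930) = 4561
Policy A (X − 50):
  X = 57 − 50 = 7
  U = 134
  S = -12 − 2·7 − 6·134 = -830
  D = 20 + 5·7 + 4·134 − 4·(-830) = 3911
ΔD = 3911 − 4561 = -650; ΔS = -830 − (-930) = 100
Score = (-3)·(-650) + 5·100 = 2450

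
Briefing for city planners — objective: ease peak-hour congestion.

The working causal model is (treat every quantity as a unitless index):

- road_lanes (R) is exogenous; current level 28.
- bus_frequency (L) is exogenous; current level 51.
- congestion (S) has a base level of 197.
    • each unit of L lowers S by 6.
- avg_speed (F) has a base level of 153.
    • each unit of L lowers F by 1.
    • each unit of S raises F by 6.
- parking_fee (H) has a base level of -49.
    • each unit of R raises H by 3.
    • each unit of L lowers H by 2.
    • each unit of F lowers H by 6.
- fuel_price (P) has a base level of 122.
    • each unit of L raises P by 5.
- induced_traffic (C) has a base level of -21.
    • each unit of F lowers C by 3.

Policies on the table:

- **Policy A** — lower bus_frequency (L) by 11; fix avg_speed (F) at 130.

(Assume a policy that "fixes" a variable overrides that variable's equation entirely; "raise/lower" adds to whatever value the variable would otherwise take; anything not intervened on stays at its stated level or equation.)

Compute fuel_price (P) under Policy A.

Policy A (L − 11, F := 130):
  L = 51 − 11 = 40
  P = 122 + 5·40 = 322

322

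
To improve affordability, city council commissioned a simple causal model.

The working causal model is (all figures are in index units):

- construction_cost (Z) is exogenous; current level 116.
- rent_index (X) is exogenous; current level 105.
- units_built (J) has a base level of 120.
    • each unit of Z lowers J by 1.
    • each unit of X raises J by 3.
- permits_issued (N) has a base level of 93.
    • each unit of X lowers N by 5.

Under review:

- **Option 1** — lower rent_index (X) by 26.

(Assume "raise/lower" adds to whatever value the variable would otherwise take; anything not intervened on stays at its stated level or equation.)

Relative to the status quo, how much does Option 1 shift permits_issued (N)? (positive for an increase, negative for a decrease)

130

Baseline:
  X = 105
  N = 93 − 5·105 = -432
Option 1 (X − 26):
  X = 105 − 26 = 79
  N = 93 − 5·79 = -302
Change in N: -302 − (-432) = 130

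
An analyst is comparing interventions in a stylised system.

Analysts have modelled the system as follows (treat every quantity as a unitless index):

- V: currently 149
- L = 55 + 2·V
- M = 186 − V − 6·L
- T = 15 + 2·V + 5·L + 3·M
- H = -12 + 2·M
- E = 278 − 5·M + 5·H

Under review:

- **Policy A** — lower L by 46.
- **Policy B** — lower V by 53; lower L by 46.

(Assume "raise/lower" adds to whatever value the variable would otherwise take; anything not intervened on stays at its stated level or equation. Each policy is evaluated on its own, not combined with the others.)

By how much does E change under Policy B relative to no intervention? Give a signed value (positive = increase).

4825

Baseline:
  V = 149
  L = 55 + 2·149 = 353
  M = 186 − 149 − 6·353 = -2081
  H = -12 + 2·(-2081) = -4174
  E = 278 − 5·(-2081) + 5·(-4174) = -10187
Policy B (V − 53, L − 46):
  V = 149 − 53 = 96
  L = 55 + 2·96 (−46 from intervention) = 201
  M = 186 − 96 − 6·201 = -1116
  H = -12 + 2·(-1116) = -2244
  E = 278 − 5·(-1116) + 5·(-2244) = -5362
Change in E: -5362 − (-10187) = 4825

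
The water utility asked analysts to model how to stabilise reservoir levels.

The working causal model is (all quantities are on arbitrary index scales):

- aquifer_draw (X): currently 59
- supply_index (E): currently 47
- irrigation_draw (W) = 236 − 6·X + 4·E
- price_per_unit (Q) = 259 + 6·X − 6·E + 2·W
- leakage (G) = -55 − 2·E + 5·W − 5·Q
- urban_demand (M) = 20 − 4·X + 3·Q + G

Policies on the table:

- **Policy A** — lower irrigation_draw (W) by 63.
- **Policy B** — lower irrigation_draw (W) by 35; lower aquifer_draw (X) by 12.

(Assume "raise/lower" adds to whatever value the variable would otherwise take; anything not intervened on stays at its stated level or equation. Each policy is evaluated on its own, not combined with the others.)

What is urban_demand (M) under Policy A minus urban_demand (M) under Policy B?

-292

Policy A (W − 63):
  X = 59
  E = 47
  W = 236 − 6·59 + 4·47 (−63 from intervention) = 7
  Q = 259 + 6·59 − 6·47 + 2·7 = 345
  G = -55 − 2·47 + 5·7 − 5·345 = -1839
  M = 20 − 4·59 + 3·345 + (-1839) = -1020
Policy B (W − 35, X − 12):
  X = 59 − 12 = 47
  E = 47
  W = 236 − 6·47 + 4·47 (−35 from intervention) = 107
  Q = 259 + 6·47 − 6·47 + 2·107 = 473
  G = -55 − 2·47 + 5·107 − 5·473 = -1979
  M = 20 − 4·47 + 3·473 + (-1979) = -728
M: -1020 − (-728) = -292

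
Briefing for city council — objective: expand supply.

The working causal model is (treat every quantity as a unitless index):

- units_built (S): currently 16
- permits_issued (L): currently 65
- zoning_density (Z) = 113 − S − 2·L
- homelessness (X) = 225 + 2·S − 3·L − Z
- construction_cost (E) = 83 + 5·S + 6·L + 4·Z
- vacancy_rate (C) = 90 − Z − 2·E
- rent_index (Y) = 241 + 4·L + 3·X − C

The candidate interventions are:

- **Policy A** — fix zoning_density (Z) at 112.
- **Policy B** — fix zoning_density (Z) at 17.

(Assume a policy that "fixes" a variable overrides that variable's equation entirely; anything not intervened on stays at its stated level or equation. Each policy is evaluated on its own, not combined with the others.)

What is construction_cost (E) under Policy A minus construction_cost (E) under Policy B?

Policy A (Z := 112):
  S = 16
  L = 65
  Z = 112
  E = 83 + 5·16 + 6·65 + 4·112 = 1001
Policy B (Z := 17):
  S = 16
  L = 65
  Z = 17
  E = 83 + 5·16 + 6·65 + 4·17 = 621
E: 1001 − 621 = 380

380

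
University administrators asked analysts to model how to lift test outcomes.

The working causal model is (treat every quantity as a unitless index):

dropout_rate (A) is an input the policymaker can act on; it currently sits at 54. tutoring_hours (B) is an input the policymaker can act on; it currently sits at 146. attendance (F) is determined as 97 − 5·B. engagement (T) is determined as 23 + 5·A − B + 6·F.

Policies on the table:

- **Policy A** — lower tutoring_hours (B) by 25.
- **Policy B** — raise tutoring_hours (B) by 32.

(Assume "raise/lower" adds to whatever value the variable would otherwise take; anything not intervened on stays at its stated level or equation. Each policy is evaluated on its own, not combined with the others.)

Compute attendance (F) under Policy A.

-508

Policy A (B − 25):
  B = 146 − 25 = 121
  F = 97 − 5·121 = -508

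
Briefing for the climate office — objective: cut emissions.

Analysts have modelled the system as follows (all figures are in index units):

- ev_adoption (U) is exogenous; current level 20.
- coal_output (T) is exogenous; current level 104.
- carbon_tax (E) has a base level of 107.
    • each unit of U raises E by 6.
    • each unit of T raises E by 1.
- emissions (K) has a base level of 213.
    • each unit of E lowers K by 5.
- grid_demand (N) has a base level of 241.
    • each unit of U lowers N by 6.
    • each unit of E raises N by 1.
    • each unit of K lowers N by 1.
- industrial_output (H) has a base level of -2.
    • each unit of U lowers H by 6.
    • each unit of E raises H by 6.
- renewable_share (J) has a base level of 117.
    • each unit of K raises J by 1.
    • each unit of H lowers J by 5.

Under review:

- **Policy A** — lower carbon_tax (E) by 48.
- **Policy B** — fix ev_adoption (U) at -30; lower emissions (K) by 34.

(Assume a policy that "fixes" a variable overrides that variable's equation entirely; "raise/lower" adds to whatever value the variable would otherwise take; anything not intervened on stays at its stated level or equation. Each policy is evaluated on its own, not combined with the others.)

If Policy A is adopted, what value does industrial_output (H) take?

1576

Policy A (E − 48):
  U = 20
  T = 104
  E = 107 + 6·20 + 104 (−48 from intervention) = 283
  H = -2 − 6·20 + 6·283 = 1576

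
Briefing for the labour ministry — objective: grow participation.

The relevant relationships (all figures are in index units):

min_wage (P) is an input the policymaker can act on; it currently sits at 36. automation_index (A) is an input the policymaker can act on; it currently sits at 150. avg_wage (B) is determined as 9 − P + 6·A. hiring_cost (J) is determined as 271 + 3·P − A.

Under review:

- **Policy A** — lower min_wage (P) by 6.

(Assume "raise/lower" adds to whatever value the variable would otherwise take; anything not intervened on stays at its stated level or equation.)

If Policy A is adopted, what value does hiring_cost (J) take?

211

Policy A (P − 6):
  P = 36 − 6 = 30
  A = 150
  J = 271 + 3·30 − 150 = 211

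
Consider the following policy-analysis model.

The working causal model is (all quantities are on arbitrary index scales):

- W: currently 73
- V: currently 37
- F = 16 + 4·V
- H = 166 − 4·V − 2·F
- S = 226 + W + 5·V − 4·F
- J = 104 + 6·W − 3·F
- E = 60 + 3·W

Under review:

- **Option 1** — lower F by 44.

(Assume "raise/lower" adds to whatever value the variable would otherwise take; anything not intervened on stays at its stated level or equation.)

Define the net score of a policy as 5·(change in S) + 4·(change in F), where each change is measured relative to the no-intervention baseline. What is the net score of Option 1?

Baseline:
  W = 73
  V = 37
  F = 16 + 4·37 = 164
  S = 226 + 73 + 5·37 − 4·164 = -172
Option 1 (F − 44):
  W = 73
  V = 37
  F = 16 + 4·37 (−44 from intervention) = 120
  S = 226 + 73 + 5·37 − 4·120 = 4
ΔS = 4 − (-172) = 176; ΔF = 120 − 164 = -44
Score = 5·176 + 4·(-44) = 704

704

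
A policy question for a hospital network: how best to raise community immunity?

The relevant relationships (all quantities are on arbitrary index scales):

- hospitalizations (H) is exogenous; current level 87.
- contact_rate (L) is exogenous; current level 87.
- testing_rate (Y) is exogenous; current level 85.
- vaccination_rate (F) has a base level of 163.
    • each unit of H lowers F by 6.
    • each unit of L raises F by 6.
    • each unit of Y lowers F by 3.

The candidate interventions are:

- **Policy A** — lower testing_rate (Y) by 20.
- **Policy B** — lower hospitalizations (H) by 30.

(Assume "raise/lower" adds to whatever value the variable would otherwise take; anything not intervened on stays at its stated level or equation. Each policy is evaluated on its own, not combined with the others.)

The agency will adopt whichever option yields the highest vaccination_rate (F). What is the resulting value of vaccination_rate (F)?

88

Policy A (Y − 20):
  H = 87
  L = 87
  Y = 85 − 20 = 65
  F = 163 − 6·87 + 6·87 − 3·65 = -32
Policy B (H − 30):
  H = 87 − 30 = 57
  L = 87
  Y = 85
  F = 163 − 6·57 + 6·87 − 3·85 = 88
Comparing — Policy A: F=-32, Policy B: F=88. Highest is 88 (Policy B).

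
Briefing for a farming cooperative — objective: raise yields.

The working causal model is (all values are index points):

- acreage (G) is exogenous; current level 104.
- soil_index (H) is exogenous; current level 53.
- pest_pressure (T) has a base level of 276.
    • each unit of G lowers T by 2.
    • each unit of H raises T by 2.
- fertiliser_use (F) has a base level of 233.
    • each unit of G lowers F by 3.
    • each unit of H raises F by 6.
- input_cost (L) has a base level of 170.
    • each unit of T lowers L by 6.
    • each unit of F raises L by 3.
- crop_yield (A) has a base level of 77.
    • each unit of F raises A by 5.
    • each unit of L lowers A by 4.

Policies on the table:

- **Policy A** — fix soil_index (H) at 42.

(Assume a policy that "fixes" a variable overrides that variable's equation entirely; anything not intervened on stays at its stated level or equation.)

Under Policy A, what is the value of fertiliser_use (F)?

173

Policy A (H := 42):
  G = 104
  H = 42
  F = 233 − 3·104 + 6·42 = 173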